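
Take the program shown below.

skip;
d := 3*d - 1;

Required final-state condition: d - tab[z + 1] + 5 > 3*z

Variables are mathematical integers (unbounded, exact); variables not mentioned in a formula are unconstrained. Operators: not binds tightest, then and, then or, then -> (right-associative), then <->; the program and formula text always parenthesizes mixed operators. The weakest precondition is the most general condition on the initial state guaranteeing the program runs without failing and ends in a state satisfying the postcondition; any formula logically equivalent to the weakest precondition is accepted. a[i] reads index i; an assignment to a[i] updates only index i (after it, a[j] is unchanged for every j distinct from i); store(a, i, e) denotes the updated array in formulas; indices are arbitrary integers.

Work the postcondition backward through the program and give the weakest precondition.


Working backward. After the program, the postcondition d - tab[z + 1] + 5 > 3*z must hold; in canonical form it is d > tab[z + 1] + 3*z - 5.
Before d := 3*d - 1: 3*d > tab[z + 1] + 3*z - 4
Before skip: 3*d > tab[z + 1] + 3*z - 4
Answer: WP = 3*d > tab[z + 1] + 3*z - 4


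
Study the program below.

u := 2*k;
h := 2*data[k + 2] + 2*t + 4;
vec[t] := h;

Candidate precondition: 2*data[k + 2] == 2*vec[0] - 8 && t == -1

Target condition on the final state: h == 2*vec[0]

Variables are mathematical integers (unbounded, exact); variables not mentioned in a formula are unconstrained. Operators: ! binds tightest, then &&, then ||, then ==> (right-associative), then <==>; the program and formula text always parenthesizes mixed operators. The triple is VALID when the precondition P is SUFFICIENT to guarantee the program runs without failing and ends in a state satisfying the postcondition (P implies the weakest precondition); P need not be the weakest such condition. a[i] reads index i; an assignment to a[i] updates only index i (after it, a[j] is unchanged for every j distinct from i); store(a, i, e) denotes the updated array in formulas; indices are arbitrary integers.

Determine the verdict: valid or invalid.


Working backward. After the program, h == 2*vec[0] must hold.
Before vec[t] := h: h == 2*store(vec, t, h)[0]
Before h := 2*data[k + 2] + 2*t + 4: 2*data[k + 2] + 2*t == 2*store(vec, t, 2*data[k + 2] + 2*t + 4)[0] - 4
Before u := 2*k: 2*data[k + 2] + 2*t == 2*store(vec, t, 2*data[k + 2] + 2*t + 4)[0] - 4
The weakest precondition is 2*data[k + 2] + 2*t == 2*store(vec, t, 2*data[k + 2] + 2*t + 4)[0] - 4.
Check whether 2*data[k + 2] == 2*vec[0] - 8 && t == -1 implies it.
Countermodel: at the initial state data = {[-1] = -4, [0] = -4, elsewhere -4}, k = -2, t = -1, vec = {[-1] = 0, [0] = 0, elsewhere 0}, the precondition holds but the weakest precondition fails.
Answer: invalid


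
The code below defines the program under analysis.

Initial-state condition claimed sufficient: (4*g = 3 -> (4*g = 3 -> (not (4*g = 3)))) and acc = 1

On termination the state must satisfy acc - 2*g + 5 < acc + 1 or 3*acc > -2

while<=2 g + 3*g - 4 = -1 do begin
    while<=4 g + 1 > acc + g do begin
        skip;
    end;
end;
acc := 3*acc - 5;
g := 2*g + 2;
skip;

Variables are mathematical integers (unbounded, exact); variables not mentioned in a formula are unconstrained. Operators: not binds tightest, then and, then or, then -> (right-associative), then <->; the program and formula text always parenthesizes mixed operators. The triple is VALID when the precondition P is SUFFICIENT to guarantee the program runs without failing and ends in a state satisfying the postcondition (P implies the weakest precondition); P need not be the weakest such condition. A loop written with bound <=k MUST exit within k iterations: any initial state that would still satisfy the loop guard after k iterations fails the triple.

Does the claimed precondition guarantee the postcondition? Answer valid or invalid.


Working backward. After the program, the postcondition acc - 2*g + 5 < acc + 1 or 3*acc > -2 must hold; in canonical form it is 2*g > 4 or 3*acc > -2.
Before skip: 2*g > 4 or 3*acc > -2
Before g := 2*g + 2: 4*g > 0 or 3*acc > -2
Before acc := 3*acc - 5: 4*g > 0 or 9*acc > 13
Before the loop (bound <=2), unroll the exhaustion recursion (WP_0 = exit-now case; WP_j = one more guarded iteration, up to j = 2):
  WP_0: (not (4*g = 3)) and (4*g > 0 or 9*acc > 13)
  WP_1: (4*g = 3 -> ((acc < 1 -> ((acc < 1 -> ((acc < 1 -> ((acc < 1 -> ((not (acc < 1)) and (not (4*g = 3)) and (4*g > 0 or 9*acc > 13))) and ((not (acc < 1)) -> ((not (4*g = 3)) and (4*g > 0 or 9*acc > 13))))) and ((not (acc < 1)) -> ((not (4*g = 3)) and (4*g > 0 or 9*acc > 13))))) and ((not (acc < 1)) -> ((not (4*g = 3)) and (4*g > 0 or 9*acc > 13))))) and ((not (acc < 1)) -> ((not (4*g = 3)) and (4*g > 0 or 9*acc > 13))))) and ((not (4*g = 3)) -> (4*g > 0 or 9*acc > 13))
  WP_2: (4*g = 3 -> ((acc < 1 -> ((acc < 1 -> ((acc < 1 -> ((acc < 1 -> ((not (acc < 1)) and (4*g = 3 -> ((acc < 1 -> ((acc < 1 -> ((acc < 1 -> ((acc < 1 -> ((not (acc < 1)) and (not (4*g = 3)) and (4*g > 0 or 9*acc > 13))) and ((not (acc < 1)) -> ((not (4*g = 3)) and (4*g > 0 or 9*acc > 13))))) and ((not (acc < 1)) -> ((not (4*g = 3)) and (4*g > 0 or 9*acc > 13))))) and ((not (acc < 1)) -> ((not (4*g = 3)) and (4*g > 0 or 9*acc > 13))))) and ((not (acc < 1)) -> ((not (4*g = 3)) and (4*g > 0 or 9*acc > 13))))) and ((not (4*g = 3)) -> (4*g > 0 or 9*acc > 13)))) and ((not (acc < 1)) -> ((4*g = 3 -> ((acc < 1 -> ((acc < 1 -> ((acc < 1 -> ((acc < 1 -> ((not (acc < 1)) and (not (4*g = 3)) and (4*g > 0 or 9*acc > 13))) and ((not (acc < 1)) -> ((not (4*g = 3)) and (4*g > 0 or 9*acc > 13))))) and ((not (acc < 1)) -> ((not (4*g = 3)) and (4*g > 0 or 9*acc > 13))))) and ((not (acc < 1)) -> ((not (4*g = 3)) and (4*g > 0 or 9*acc > 13))))) and ((not (acc < 1)) -> ((not (4*g = 3)) and (4*g > 0 or 9*acc > 13))))) and ((not (4*g = 3)) -> (4*g > 0 or 9*acc > 13)))))) and ((not (acc < 1)) -> ((4*g = 3 -> ((acc < 1 -> ((acc < 1 -> ((acc < 1 -> ((acc < 1 -> ((not (acc < 1)) and (not (4*g = 3)) and (4*g > 0 or 9*acc > 13))) and ((not (acc < 1)) -> ((not (4*g = 3)) and (4*g > 0 or 9*acc > 13))))) and ((not (acc < 1)) -> ((not (4*g = 3)) and (4*g > 0 or 9*acc > 13))))) and ((not (acc < 1)) -> ((not (4*g = 3)) and (4*g > 0 or 9*acc > 13))))) and ((not (acc < 1)) -> ((not (4*g = 3)) and (4*g > 0 or 9*acc > 13))))) and ((not (4*g = 3)) -> (4*g > 0 or 9*acc > 13)))))) and ((not (acc < 1)) -> ((4*g = 3 -> ((acc < 1 -> ((acc < 1 -> ((acc < 1 -> ((acc < 1 -> ((not (acc < 1)) and (not (4*g = 3)) and (4*g > 0 or 9*acc > 13))) and ((not (acc < 1)) -> ((not (4*g = 3)) and (4*g > 0 or 9*acc > 13))))) and ((not (acc < 1)) -> ((not (4*g = 3)) and (4*g > 0 or 9*acc > 13))))) and ((not (acc < 1)) -> ((not (4*g = 3)) and (4*g > 0 or 9*acc > 13))))) and ((not (acc < 1)) -> ((not (4*g = 3)) and (4*g > 0 or 9*acc > 13))))) and ((not (4*g = 3)) -> (4*g > 0 or 9*acc > 13)))))) and ((not (acc < 1)) -> ((4*g = 3 -> ((acc < 1 -> ((acc < 1 -> ((acc < 1 -> ((acc < 1 -> ((not (acc < 1)) and (not (4*g = 3)) and (4*g > 0 or 9*acc > 13))) and ((not (acc < 1)) -> ((not (4*g = 3)) and (4*g > 0 or 9*acc > 13))))) and ((not (acc < 1)) -> ((not (4*g = 3)) and (4*g > 0 or 9*acc > 13))))) and ((not (acc < 1)) -> ((not (4*g = 3)) and (4*g > 0 or 9*acc > 13))))) and ((not (acc < 1)) -> ((not (4*g = 3)) and (4*g > 0 or 9*acc > 13))))) and ((not (4*g = 3)) -> (4*g > 0 or 9*acc > 13)))))) and ((not (4*g = 3)) -> (4*g > 0 or 9*acc > 13))
So before the loop: (4*g = 3 -> ((acc < 1 -> ((acc < 1 -> ((acc < 1 -> ((acc < 1 -> ((not (acc < 1)) and (4*g = 3 -> ((acc < 1 -> ((acc < 1 -> ((acc < 1 -> ((acc < 1 -> ((not (acc < 1)) and (not (4*g = 3)) and (4*g > 0 or 9*acc > 13))) and ((not (acc < 1)) -> ((not (4*g = 3)) and (4*g > 0 or 9*acc > 13))))) and ((not (acc < 1)) -> ((not (4*g = 3)) and (4*g > 0 or 9*acc > 13))))) and ((not (acc < 1)) -> ((not (4*g = 3)) and (4*g > 0 or 9*acc > 13))))) and ((not (acc < 1)) -> ((not (4*g = 3)) and (4*g > 0 or 9*acc > 13))))) and ((not (4*g = 3)) -> (4*g > 0 or 9*acc > 13)))) and ((not (acc < 1)) -> ((4*g = 3 -> ((acc < 1 -> ((acc < 1 -> ((acc < 1 -> ((acc < 1 -> ((not (acc < 1)) and (not (4*g = 3)) and (4*g > 0 or 9*acc > 13))) and ((not (acc < 1)) -> ((not (4*g = 3)) and (4*g > 0 or 9*acc > 13))))) and ((not (acc < 1)) -> ((not (4*g = 3)) and (4*g > 0 or 9*acc > 13))))) and ((not (acc < 1)) -> ((not (4*g = 3)) and (4*g > 0 or 9*acc > 13))))) and ((not (acc < 1)) -> ((not (4*g = 3)) and (4*g > 0 or 9*acc > 13))))) and ((not (4*g = 3)) -> (4*g > 0 or 9*acc > 13)))))) and ((not (acc < 1)) -> ((4*g = 3 -> ((acc < 1 -> ((acc < 1 -> ((acc < 1 -> ((acc < 1 -> ((not (acc < 1)) and (not (4*g = 3)) and (4*g > 0 or 9*acc > 13))) and ((not (acc < 1)) -> ((not (4*g = 3)) and (4*g > 0 or 9*acc > 13))))) and ((not (acc < 1)) -> ((not (4*g = 3)) and (4*g > 0 or 9*acc > 13))))) and ((not (acc < 1)) -> ((not (4*g = 3)) and (4*g > 0 or 9*acc > 13))))) and ((not (acc < 1)) -> ((not (4*g = 3)) and (4*g > 0 or 9*acc > 13))))) and ((not (4*g = 3)) -> (4*g > 0 or 9*acc > 13)))))) and ((not (acc < 1)) -> ((4*g = 3 -> ((acc < 1 -> ((acc < 1 -> ((acc < 1 -> ((acc < 1 -> ((not (acc < 1)) and (not (4*g = 3)) and (4*g > 0 or 9*acc > 13))) and ((not (acc < 1)) -> ((not (4*g = 3)) and (4*g > 0 or 9*acc > 13))))) and ((not (acc < 1)) -> ((not (4*g = 3)) and (4*g > 0 or 9*acc > 13))))) and ((not (acc < 1)) -> ((not (4*g = 3)) and (4*g > 0 or 9*acc > 13))))) and ((not (acc < 1)) -> ((not (4*g = 3)) and (4*g > 0 or 9*acc > 13))))) and ((not (4*g = 3)) -> (4*g > 0 or 9*acc > 13)))))) and ((not (acc < 1)) -> ((4*g = 3 -> ((acc < 1 -> ((acc < 1 -> ((acc < 1 -> ((acc < 1 -> ((not (acc < 1)) and (not (4*g = 3)) and (4*g > 0 or 9*acc > 13))) and ((not (acc < 1)) -> ((not (4*g = 3)) and (4*g > 0 or 9*acc > 13))))) and ((not (acc < 1)) -> ((not (4*g = 3)) and (4*g > 0 or 9*acc > 13))))) and ((not (acc < 1)) -> ((not (4*g = 3)) and (4*g > 0 or 9*acc > 13))))) and ((not (acc < 1)) -> ((not (4*g = 3)) and (4*g > 0 or 9*acc > 13))))) and ((not (4*g = 3)) -> (4*g > 0 or 9*acc > 13)))))) and ((not (4*g = 3)) -> (4*g > 0 or 9*acc > 13))
The weakest precondition is (4*g = 3 -> ((acc < 1 -> ((acc < 1 -> ((acc < 1 -> ((acc < 1 -> ((not (acc < 1)) and (4*g = 3 -> ((acc < 1 -> ((acc < 1 -> ((acc < 1 -> ((acc < 1 -> ((not (acc < 1)) and (not (4*g = 3)) and (4*g > 0 or 9*acc > 13))) and ((not (acc < 1)) -> ((not (4*g = 3)) and (4*g > 0 or 9*acc > 13))))) and ((not (acc < 1)) -> ((not (4*g = 3)) and (4*g > 0 or 9*acc > 13))))) and ((not (acc < 1)) -> ((not (4*g = 3)) and (4*g > 0 or 9*acc > 13))))) and ((not (acc < 1)) -> ((not (4*g = 3)) and (4*g > 0 or 9*acc > 13))))) and ((not (4*g = 3)) -> (4*g > 0 or 9*acc > 13)))) and ((not (acc < 1)) -> ((4*g = 3 -> ((acc < 1 -> ((acc < 1 -> ((acc < 1 -> ((acc < 1 -> ((not (acc < 1)) and (not (4*g = 3)) and (4*g > 0 or 9*acc > 13))) and ((not (acc < 1)) -> ((not (4*g = 3)) and (4*g > 0 or 9*acc > 13))))) and ((not (acc < 1)) -> ((not (4*g = 3)) and (4*g > 0 or 9*acc > 13))))) and ((not (acc < 1)) -> ((not (4*g = 3)) and (4*g > 0 or 9*acc > 13))))) and ((not (acc < 1)) -> ((not (4*g = 3)) and (4*g > 0 or 9*acc > 13))))) and ((not (4*g = 3)) -> (4*g > 0 or 9*acc > 13)))))) and ((not (acc < 1)) -> ((4*g = 3 -> ((acc < 1 -> ((acc < 1 -> ((acc < 1 -> ((acc < 1 -> ((not (acc < 1)) and (not (4*g = 3)) and (4*g > 0 or 9*acc > 13))) and ((not (acc < 1)) -> ((not (4*g = 3)) and (4*g > 0 or 9*acc > 13))))) and ((not (acc < 1)) -> ((not (4*g = 3)) and (4*g > 0 or 9*acc > 13))))) and ((not (acc < 1)) -> ((not (4*g = 3)) and (4*g > 0 or 9*acc > 13))))) and ((not (acc < 1)) -> ((not (4*g = 3)) and (4*g > 0 or 9*acc > 13))))) and ((not (4*g = 3)) -> (4*g > 0 or 9*acc > 13)))))) and ((not (acc < 1)) -> ((4*g = 3 -> ((acc < 1 -> ((acc < 1 -> ((acc < 1 -> ((acc < 1 -> ((not (acc < 1)) and (not (4*g = 3)) and (4*g > 0 or 9*acc > 13))) and ((not (acc < 1)) -> ((not (4*g = 3)) and (4*g > 0 or 9*acc > 13))))) and ((not (acc < 1)) -> ((not (4*g = 3)) and (4*g > 0 or 9*acc > 13))))) and ((not (acc < 1)) -> ((not (4*g = 3)) and (4*g > 0 or 9*acc > 13))))) and ((not (acc < 1)) -> ((not (4*g = 3)) and (4*g > 0 or 9*acc > 13))))) and ((not (4*g = 3)) -> (4*g > 0 or 9*acc > 13)))))) and ((not (acc < 1)) -> ((4*g = 3 -> ((acc < 1 -> ((acc < 1 -> ((acc < 1 -> ((acc < 1 -> ((not (acc < 1)) and (not (4*g = 3)) and (4*g > 0 or 9*acc > 13))) and ((not (acc < 1)) -> ((not (4*g = 3)) and (4*g > 0 or 9*acc > 13))))) and ((not (acc < 1)) -> ((not (4*g = 3)) and (4*g > 0 or 9*acc > 13))))) and ((not (acc < 1)) -> ((not (4*g = 3)) and (4*g > 0 or 9*acc > 13))))) and ((not (acc < 1)) -> ((not (4*g = 3)) and (4*g > 0 or 9*acc > 13))))) and ((not (4*g = 3)) -> (4*g > 0 or 9*acc > 13)))))) and ((not (4*g = 3)) -> (4*g > 0 or 9*acc > 13)).
Check whether (4*g = 3 -> (4*g = 3 -> (not (4*g = 3)))) and acc = 1 implies it.
Countermodel: at the initial state acc = 1, g = 0, the precondition holds but the weakest precondition fails.
Answer: invalid


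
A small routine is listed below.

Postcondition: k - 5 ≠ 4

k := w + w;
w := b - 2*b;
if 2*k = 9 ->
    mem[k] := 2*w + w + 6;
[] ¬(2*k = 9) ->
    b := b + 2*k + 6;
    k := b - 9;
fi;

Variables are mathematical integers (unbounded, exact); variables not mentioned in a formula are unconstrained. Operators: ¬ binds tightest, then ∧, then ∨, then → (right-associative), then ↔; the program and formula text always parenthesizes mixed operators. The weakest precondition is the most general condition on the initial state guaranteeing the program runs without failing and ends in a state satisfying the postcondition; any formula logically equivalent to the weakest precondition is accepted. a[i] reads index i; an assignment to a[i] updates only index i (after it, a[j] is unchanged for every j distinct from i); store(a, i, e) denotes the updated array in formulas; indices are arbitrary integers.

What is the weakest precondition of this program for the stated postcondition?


Working backward. After the program, the postcondition k - 5 ≠ 4 must hold; in canonical form it is k ≠ 9.
Then branch requires k ≠ 9; else branch requires b + 2*k ≠ 12.
Before the if: (2*k = 9 → k ≠ 9) ∧ ((¬(2*k = 9)) → b + 2*k ≠ 12)
Before w := b - 2*b: (2*k = 9 → k ≠ 9) ∧ ((¬(2*k = 9)) → b + 2*k ≠ 12)
Before k := w + w: (4*w = 9 → 2*w ≠ 9) ∧ ((¬(4*w = 9)) → b + 4*w ≠ 12)
Answer: WP = (4*w = 9 → 2*w ≠ 9) ∧ ((¬(4*w = 9)) → b + 4*w ≠ 12)


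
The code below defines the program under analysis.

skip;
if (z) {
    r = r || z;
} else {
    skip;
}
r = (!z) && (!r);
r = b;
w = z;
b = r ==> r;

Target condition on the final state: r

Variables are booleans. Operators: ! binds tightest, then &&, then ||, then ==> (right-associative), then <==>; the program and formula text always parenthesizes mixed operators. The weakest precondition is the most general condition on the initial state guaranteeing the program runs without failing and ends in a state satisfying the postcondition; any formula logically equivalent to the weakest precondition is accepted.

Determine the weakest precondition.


Working backward. After the program, r must hold.
Before b := r ==> r: r
Before w := z: r
Before r := b: b
Before r := (!z) && (!r): b
Then branch requires b; else branch requires b.
Before the if: (z ==> b) && ((!z) ==> b)
Before skip: (z ==> b) && ((!z) ==> b)
Answer: WP = (z ==> b) && ((!z) ==> b)


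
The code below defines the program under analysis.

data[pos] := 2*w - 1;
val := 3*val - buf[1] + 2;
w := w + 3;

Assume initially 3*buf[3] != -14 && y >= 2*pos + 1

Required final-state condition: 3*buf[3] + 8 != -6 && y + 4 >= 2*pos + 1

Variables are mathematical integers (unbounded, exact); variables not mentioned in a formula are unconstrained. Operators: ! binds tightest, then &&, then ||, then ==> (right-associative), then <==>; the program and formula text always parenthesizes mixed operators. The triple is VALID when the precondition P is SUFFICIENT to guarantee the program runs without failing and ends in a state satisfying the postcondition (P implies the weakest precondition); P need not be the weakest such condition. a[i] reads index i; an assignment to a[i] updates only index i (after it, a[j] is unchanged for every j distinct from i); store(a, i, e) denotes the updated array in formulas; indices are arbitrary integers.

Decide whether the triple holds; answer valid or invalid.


Working backward. After the program, the postcondition 3*buf[3] + 8 != -6 && y + 4 >= 2*pos + 1 must hold; in canonical form it is 3*buf[3] != -14 && y >= 2*pos - 3.
Before w := w + 3: 3*buf[3] != -14 && y >= 2*pos - 3
Before val := 3*val - buf[1] + 2: 3*buf[3] != -14 && y >= 2*pos - 3
Before data[pos] := 2*w - 1: 3*buf[3] != -14 && y >= 2*pos - 3
The weakest precondition is 3*buf[3] != -14 && y >= 2*pos - 3.
Check whether 3*buf[3] != -14 && y >= 2*pos + 1 implies it.
Every state satisfying the precondition satisfies the weakest precondition: the implication holds.
Answer: valid


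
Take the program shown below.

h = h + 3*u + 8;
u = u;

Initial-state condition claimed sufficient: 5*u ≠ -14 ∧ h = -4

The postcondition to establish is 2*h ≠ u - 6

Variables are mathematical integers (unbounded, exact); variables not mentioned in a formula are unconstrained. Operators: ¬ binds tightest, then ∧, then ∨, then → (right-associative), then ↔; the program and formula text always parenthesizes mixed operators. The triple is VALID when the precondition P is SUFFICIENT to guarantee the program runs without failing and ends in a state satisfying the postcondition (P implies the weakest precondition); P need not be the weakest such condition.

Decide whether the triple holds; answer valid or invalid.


Working backward. After the program, 2*h ≠ u - 6 must hold.
Before u := u: 2*h ≠ u - 6
Before h := h + 3*u + 8: 2*h + 5*u ≠ -22
The weakest precondition is 2*h + 5*u ≠ -22.
Check whether 5*u ≠ -14 ∧ h = -4 implies it.
Every state satisfying the precondition satisfies the weakest precondition: the implication holds.
Answer: valid


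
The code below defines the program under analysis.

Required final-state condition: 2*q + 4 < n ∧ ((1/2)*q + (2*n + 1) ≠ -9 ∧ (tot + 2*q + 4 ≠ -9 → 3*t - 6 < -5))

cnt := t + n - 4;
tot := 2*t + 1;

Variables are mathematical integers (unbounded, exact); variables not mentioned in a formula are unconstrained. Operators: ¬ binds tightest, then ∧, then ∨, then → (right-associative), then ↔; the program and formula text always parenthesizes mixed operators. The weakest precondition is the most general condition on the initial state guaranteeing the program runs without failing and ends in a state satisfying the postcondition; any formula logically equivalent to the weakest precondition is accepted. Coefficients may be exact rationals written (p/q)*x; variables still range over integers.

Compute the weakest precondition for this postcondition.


Working backward. After the program, the postcondition 2*q + 4 < n ∧ ((1/2)*q + (2*n + 1) ≠ -9 ∧ (tot + 2*q + 4 ≠ -9 → 3*t - 6 < -5)) must hold; in canonical form it is 2*q < n - 4 ∧ 2*n + (1/2)*q ≠ -10 ∧ (2*q + tot ≠ -13 → 3*t < 1).
Before tot := 2*t + 1: 2*q < n - 4 ∧ 2*n + (1/2)*q ≠ -10 ∧ (2*q + 2*t ≠ -14 → 3*t < 1)
Before cnt := t + n - 4: 2*q < n - 4 ∧ 2*n + (1/2)*q ≠ -10 ∧ (2*q + 2*t ≠ -14 → 3*t < 1)
Answer: WP = 2*q < n - 4 ∧ 2*n + (1/2)*q ≠ -10 ∧ (2*q + 2*t ≠ -14 → 3*t < 1)


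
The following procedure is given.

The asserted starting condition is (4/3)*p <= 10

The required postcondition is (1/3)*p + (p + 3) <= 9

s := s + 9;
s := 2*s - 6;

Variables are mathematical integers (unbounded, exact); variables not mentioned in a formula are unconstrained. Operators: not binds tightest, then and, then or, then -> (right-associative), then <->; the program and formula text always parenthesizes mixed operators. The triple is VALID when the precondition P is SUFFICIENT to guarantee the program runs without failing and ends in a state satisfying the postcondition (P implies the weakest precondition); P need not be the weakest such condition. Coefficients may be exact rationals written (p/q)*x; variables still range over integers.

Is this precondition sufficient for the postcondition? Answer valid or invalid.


Working backward. After the program, the postcondition (1/3)*p + (p + 3) <= 9 must hold; in canonical form it is (4/3)*p <= 6.
Before s := 2*s - 6: (4/3)*p <= 6
Before s := s + 9: (4/3)*p <= 6
The weakest precondition is (4/3)*p <= 6.
Check whether (4/3)*p <= 10 implies it.
Countermodel: at the initial state p = 5, the precondition holds but the weakest precondition fails.
Answer: invalid


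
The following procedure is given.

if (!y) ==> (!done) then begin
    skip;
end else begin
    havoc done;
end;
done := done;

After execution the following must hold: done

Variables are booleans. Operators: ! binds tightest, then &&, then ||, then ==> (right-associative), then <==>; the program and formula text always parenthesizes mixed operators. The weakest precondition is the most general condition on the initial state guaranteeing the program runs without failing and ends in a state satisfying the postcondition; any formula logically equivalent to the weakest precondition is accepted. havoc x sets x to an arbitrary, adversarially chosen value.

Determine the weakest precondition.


Working backward. After the program, done must hold.
Before done := done: done
Then branch requires done; else branch requires false.
Before the if: (((!y) ==> (!done)) ==> done) && ((!y) ==> (!done))
Answer: WP = (((!y) ==> (!done)) ==> done) && ((!y) ==> (!done))


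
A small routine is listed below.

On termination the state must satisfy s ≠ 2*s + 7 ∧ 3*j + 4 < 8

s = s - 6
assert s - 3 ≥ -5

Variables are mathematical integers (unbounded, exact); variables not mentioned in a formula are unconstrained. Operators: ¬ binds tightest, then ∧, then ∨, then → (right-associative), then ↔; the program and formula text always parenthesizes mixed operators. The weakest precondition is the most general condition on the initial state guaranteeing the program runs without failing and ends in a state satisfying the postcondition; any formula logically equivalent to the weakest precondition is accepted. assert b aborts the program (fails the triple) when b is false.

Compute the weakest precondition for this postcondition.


Working backward. After the program, the postcondition s ≠ 2*s + 7 ∧ 3*j + 4 < 8 must hold; in canonical form it is s ≠ -7 ∧ 3*j < 4.
Before assert s - 3 ≥ -5: s ≥ -2 ∧ s ≠ -7 ∧ 3*j < 4
Before s := s - 6: s ≥ 4 ∧ s ≠ -1 ∧ 3*j < 4
Answer: WP = s ≥ 4 ∧ s ≠ -1 ∧ 3*j < 4


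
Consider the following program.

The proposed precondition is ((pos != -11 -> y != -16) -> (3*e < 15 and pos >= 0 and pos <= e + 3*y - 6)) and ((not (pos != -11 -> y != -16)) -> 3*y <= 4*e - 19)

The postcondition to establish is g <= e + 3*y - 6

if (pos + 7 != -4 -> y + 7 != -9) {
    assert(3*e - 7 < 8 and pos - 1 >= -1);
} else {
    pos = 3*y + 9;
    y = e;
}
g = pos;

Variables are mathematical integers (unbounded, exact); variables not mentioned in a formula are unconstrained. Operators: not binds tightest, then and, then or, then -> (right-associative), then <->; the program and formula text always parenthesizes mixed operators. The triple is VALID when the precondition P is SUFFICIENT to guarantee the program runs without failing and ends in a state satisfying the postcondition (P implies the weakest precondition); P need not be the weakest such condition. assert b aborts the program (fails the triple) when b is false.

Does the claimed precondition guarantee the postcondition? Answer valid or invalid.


Working backward. After the program, g <= e + 3*y - 6 must hold.
Before g := pos: pos <= e + 3*y - 6
Then branch requires 3*e < 15 and pos >= 0 and pos <= e + 3*y - 6; else branch requires 3*y <= 4*e - 15.
Before the if: ((pos != -11 -> y != -16) -> (3*e < 15 and pos >= 0 and pos <= e + 3*y - 6)) and ((not (pos != -11 -> y != -16)) -> 3*y <= 4*e - 15)
The weakest precondition is ((pos != -11 -> y != -16) -> (3*e < 15 and pos >= 0 and pos <= e + 3*y - 6)) and ((not (pos != -11 -> y != -16)) -> 3*y <= 4*e - 15).
Check whether ((pos != -11 -> y != -16) -> (3*e < 15 and pos >= 0 and pos <= e + 3*y - 6)) and ((not (pos != -11 -> y != -16)) -> 3*y <= 4*e - 19) implies it.
Every state satisfying the precondition satisfies the weakest precondition: the implication holds.
Answer: valid


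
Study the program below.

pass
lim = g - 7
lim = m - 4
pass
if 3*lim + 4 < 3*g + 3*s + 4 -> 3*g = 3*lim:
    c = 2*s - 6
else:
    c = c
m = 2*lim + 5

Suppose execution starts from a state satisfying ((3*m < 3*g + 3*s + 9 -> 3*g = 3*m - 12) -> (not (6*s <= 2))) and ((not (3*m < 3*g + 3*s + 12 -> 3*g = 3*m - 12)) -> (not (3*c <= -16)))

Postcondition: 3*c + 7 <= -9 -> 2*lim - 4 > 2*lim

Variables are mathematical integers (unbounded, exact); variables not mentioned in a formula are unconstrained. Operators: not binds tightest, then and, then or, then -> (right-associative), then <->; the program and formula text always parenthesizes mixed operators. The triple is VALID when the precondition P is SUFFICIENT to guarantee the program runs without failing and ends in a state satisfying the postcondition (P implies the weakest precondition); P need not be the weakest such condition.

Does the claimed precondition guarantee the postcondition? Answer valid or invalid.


Working backward. After the program, the postcondition 3*c + 7 <= -9 -> 2*lim - 4 > 2*lim must hold; in canonical form it is not (3*c <= -16).
Before m := 2*lim + 5: not (3*c <= -16)
Then branch requires not (6*s <= 2); else branch requires not (3*c <= -16).
Before the if: ((3*lim < 3*g + 3*s -> 3*g = 3*lim) -> (not (6*s <= 2))) and ((not (3*lim < 3*g + 3*s -> 3*g = 3*lim)) -> (not (3*c <= -16)))
Before skip: ((3*lim < 3*g + 3*s -> 3*g = 3*lim) -> (not (6*s <= 2))) and ((not (3*lim < 3*g + 3*s -> 3*g = 3*lim)) -> (not (3*c <= -16)))
Before lim := m - 4: ((3*m < 3*g + 3*s + 12 -> 3*g = 3*m - 12) -> (not (6*s <= 2))) and ((not (3*m < 3*g + 3*s + 12 -> 3*g = 3*m - 12)) -> (not (3*c <= -16)))
Before lim := g - 7: ((3*m < 3*g + 3*s + 12 -> 3*g = 3*m - 12) -> (not (6*s <= 2))) and ((not (3*m < 3*g + 3*s + 12 -> 3*g = 3*m - 12)) -> (not (3*c <= -16)))
Before skip: ((3*m < 3*g + 3*s + 12 -> 3*g = 3*m - 12) -> (not (6*s <= 2))) and ((not (3*m < 3*g + 3*s + 12 -> 3*g = 3*m - 12)) -> (not (3*c <= -16)))
The weakest precondition is ((3*m < 3*g + 3*s + 12 -> 3*g = 3*m - 12) -> (not (6*s <= 2))) and ((not (3*m < 3*g + 3*s + 12 -> 3*g = 3*m - 12)) -> (not (3*c <= -16))).
Check whether ((3*m < 3*g + 3*s + 9 -> 3*g = 3*m - 12) -> (not (6*s <= 2))) and ((not (3*m < 3*g + 3*s + 12 -> 3*g = 3*m - 12)) -> (not (3*c <= -16))) implies it.
Every state satisfying the precondition satisfies the weakest precondition: the implication holds.
Answer: valid


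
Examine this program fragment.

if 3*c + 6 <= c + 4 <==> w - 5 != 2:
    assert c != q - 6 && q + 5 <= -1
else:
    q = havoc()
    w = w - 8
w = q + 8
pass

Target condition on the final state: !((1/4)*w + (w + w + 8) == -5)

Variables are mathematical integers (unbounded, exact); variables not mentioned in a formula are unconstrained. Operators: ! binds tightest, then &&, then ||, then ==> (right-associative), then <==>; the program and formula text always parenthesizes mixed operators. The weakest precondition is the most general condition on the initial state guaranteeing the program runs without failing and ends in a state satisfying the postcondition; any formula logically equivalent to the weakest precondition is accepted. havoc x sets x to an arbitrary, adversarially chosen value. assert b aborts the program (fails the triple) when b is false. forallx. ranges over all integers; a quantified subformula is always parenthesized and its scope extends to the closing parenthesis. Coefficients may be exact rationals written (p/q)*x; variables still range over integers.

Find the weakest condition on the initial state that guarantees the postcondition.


Working backward. After the program, the postcondition !((1/4)*w + (w + w + 8) == -5) must hold; in canonical form it is !((9/4)*w == -13).
Before skip: !((9/4)*w == -13)
Before w := q + 8: !((9/4)*q == -31)
Then branch requires c != q - 6 && q <= -6 && (!((9/4)*q == -31)); else branch requires forall q_1. (!((9/4)*q_1 == -31)).
Before the if: ((2*c <= -2 <==> w != 7) ==> (c != q - 6 && q <= -6 && (!((9/4)*q == -31)))) && ((!(2*c <= -2 <==> w != 7)) ==> (forall q_1. (!((9/4)*q_1 == -31))))
Answer: WP = ((2*c <= -2 <==> w != 7) ==> (c != q - 6 && q <= -6 && (!((9/4)*q == -31)))) && ((!(2*c <= -2 <==> w != 7)) ==> (forall q_1. (!((9/4)*q_1 == -31))))


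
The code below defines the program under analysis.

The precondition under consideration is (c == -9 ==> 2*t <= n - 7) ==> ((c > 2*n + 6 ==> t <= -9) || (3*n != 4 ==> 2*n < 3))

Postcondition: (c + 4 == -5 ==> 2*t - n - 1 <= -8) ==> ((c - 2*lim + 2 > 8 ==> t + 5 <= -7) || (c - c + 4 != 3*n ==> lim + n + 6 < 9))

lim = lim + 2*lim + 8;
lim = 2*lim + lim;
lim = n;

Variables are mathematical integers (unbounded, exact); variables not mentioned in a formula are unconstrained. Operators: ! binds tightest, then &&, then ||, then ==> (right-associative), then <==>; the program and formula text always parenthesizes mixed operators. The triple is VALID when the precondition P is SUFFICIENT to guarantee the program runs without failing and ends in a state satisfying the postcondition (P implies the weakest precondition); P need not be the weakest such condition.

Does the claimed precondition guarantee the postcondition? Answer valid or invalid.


Working backward. After the program, the postcondition (c + 4 == -5 ==> 2*t - n - 1 <= -8) ==> ((c - 2*lim + 2 > 8 ==> t + 5 <= -7) || (c - c + 4 != 3*n ==> lim + n + 6 < 9)) must hold; in canonical form it is (c == -9 ==> 2*t <= n - 7) ==> ((c > 2*lim + 6 ==> t <= -12) || (3*n != 4 ==> lim + n < 3)).
Before lim := n: (c == -9 ==> 2*t <= n - 7) ==> ((c > 2*n + 6 ==> t <= -12) || (3*n != 4 ==> 2*n < 3))
Before lim := 2*lim + lim: (c == -9 ==> 2*t <= n - 7) ==> ((c > 2*n + 6 ==> t <= -12) || (3*n != 4 ==> 2*n < 3))
Before lim := lim + 2*lim + 8: (c == -9 ==> 2*t <= n - 7) ==> ((c > 2*n + 6 ==> t <= -12) || (3*n != 4 ==> 2*n < 3))
The weakest precondition is (c == -9 ==> 2*t <= n - 7) ==> ((c > 2*n + 6 ==> t <= -12) || (3*n != 4 ==> 2*n < 3)).
Check whether (c == -9 ==> 2*t <= n - 7) ==> ((c > 2*n + 6 ==> t <= -9) || (3*n != 4 ==> 2*n < 3)) implies it.
Countermodel: at the initial state c = 11, n = 2, t = -9, the precondition holds but the weakest precondition fails.
Answer: invalid


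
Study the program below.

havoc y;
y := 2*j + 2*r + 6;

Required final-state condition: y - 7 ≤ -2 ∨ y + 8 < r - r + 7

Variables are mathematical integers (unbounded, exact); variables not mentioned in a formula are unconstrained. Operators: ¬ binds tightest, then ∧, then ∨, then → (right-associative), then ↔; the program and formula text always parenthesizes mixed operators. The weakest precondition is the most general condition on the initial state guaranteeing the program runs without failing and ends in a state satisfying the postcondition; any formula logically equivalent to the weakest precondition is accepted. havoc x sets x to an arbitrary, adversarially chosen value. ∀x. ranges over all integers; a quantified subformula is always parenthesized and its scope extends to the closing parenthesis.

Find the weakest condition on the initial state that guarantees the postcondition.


Working backward. After the program, the postcondition y - 7 ≤ -2 ∨ y + 8 < r - r + 7 must hold; in canonical form it is y ≤ 5 ∨ y < -1.
Before y := 2*j + 2*r + 6: 2*j + 2*r ≤ -1 ∨ 2*j + 2*r < -7
Before havoc y: 2*j + 2*r ≤ -1 ∨ 2*j + 2*r < -7
Answer: WP = 2*j + 2*r ≤ -1 ∨ 2*j + 2*r < -7


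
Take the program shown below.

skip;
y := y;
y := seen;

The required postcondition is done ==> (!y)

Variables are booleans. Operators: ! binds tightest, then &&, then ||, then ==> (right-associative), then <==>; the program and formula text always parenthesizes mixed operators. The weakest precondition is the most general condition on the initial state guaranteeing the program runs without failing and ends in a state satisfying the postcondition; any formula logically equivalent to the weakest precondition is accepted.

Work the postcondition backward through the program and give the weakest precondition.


Working backward. After the program, done ==> (!y) must hold.
Before y := seen: done ==> (!seen)
Before y := y: done ==> (!seen)
Before skip: done ==> (!seen)
Answer: WP = done ==> (!seen)


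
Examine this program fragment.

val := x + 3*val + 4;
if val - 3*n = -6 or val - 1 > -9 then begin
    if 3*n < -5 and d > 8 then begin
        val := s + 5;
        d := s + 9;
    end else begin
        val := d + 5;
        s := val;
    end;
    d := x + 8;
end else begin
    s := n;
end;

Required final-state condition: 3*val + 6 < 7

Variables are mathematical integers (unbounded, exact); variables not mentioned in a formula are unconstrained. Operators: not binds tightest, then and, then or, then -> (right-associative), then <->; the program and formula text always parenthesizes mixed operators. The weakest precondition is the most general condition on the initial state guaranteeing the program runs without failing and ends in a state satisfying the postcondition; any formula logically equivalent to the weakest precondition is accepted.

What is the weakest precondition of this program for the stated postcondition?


Working backward. After the program, the postcondition 3*val + 6 < 7 must hold; in canonical form it is 3*val < 1.
Then branch requires ((3*n < -5 and d > 8) -> 3*s < -14) and ((not (3*n < -5 and d > 8)) -> 3*d < -14); else branch requires 3*val < 1.
Before the if: ((val = 3*n - 6 or val > -8) -> (((3*n < -5 and d > 8) -> 3*s < -14) and ((not (3*n < -5 and d > 8)) -> 3*d < -14))) and ((not (val = 3*n - 6 or val > -8)) -> 3*val < 1)
Before val := x + 3*val + 4: ((3*val + x = 3*n - 10 or 3*val + x > -12) -> (((3*n < -5 and d > 8) -> 3*s < -14) and ((not (3*n < -5 and d > 8)) -> 3*d < -14))) and ((not (3*val + x = 3*n - 10 or 3*val + x > -12)) -> 9*val + 3*x < -11)
Answer: WP = ((3*val + x = 3*n - 10 or 3*val + x > -12) -> (((3*n < -5 and d > 8) -> 3*s < -14) and ((not (3*n < -5 and d > 8)) -> 3*d < -14))) and ((not (3*val + x = 3*n - 10 or 3*val + x > -12)) -> 9*val + 3*x < -11)


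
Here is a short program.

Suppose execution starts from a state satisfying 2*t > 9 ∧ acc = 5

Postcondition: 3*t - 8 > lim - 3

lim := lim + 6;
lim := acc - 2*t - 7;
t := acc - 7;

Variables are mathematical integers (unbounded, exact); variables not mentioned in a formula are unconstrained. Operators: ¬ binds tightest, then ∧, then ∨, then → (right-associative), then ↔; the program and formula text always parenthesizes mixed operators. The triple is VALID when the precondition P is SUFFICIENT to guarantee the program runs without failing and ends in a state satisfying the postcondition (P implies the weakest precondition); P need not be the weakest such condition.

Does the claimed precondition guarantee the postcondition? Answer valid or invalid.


Working backward. After the program, the postcondition 3*t - 8 > lim - 3 must hold; in canonical form it is 3*t > lim + 5.
Before t := acc - 7: 3*acc > lim + 26
Before lim := acc - 2*t - 7: 2*acc + 2*t > 19
Before lim := lim + 6: 2*acc + 2*t > 19
The weakest precondition is 2*acc + 2*t > 19.
Check whether 2*t > 9 ∧ acc = 5 implies it.
Every state satisfying the precondition satisfies the weakest precondition: the implication holds.
Answer: valid


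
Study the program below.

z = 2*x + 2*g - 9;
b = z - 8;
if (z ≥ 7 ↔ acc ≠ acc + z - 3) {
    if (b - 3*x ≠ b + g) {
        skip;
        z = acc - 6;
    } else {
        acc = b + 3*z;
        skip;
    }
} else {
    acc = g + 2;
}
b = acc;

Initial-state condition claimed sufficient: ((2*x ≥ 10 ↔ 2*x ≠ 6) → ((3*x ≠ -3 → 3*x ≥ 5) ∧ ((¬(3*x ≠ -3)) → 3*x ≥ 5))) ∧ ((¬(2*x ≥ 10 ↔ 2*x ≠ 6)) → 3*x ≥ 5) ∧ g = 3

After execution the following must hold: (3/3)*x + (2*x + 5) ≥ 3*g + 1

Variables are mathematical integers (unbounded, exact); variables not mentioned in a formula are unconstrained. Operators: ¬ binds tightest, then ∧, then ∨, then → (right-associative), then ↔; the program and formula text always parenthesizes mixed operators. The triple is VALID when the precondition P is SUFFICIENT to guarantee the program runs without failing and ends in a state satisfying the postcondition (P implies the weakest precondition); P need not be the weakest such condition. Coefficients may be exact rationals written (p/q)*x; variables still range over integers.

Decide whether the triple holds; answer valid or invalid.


Working backward. After the program, the postcondition (3/3)*x + (2*x + 5) ≥ 3*g + 1 must hold; in canonical form it is 3*x ≥ 3*g - 4.
Before b := acc: 3*x ≥ 3*g - 4
Then branch requires (g + 3*x ≠ 0 → 3*x ≥ 3*g - 4) ∧ ((¬(g + 3*x ≠ 0)) → 3*x ≥ 3*g - 4); else branch requires 3*x ≥ 3*g - 4.
Before the if: ((z ≥ 7 ↔ z ≠ 3) → ((g + 3*x ≠ 0 → 3*x ≥ 3*g - 4) ∧ ((¬(g + 3*x ≠ 0)) → 3*x ≥ 3*g - 4))) ∧ ((¬(z ≥ 7 ↔ z ≠ 3)) → 3*x ≥ 3*g - 4)
Before b := z - 8: ((z ≥ 7 ↔ z ≠ 3) → ((g + 3*x ≠ 0 → 3*x ≥ 3*g - 4) ∧ ((¬(g + 3*x ≠ 0)) → 3*x ≥ 3*g - 4))) ∧ ((¬(z ≥ 7 ↔ z ≠ 3)) → 3*x ≥ 3*g - 4)
Before z := 2*x + 2*g - 9: ((2*g + 2*x ≥ 16 ↔ 2*g + 2*x ≠ 12) → ((g + 3*x ≠ 0 → 3*x ≥ 3*g - 4) ∧ ((¬(g + 3*x ≠ 0)) → 3*x ≥ 3*g - 4))) ∧ ((¬(2*g + 2*x ≥ 16 ↔ 2*g + 2*x ≠ 12)) → 3*x ≥ 3*g - 4)
The weakest precondition is ((2*g + 2*x ≥ 16 ↔ 2*g + 2*x ≠ 12) → ((g + 3*x ≠ 0 → 3*x ≥ 3*g - 4) ∧ ((¬(g + 3*x ≠ 0)) → 3*x ≥ 3*g - 4))) ∧ ((¬(2*g + 2*x ≥ 16 ↔ 2*g + 2*x ≠ 12)) → 3*x ≥ 3*g - 4).
Check whether ((2*x ≥ 10 ↔ 2*x ≠ 6) → ((3*x ≠ -3 → 3*x ≥ 5) ∧ ((¬(3*x ≠ -3)) → 3*x ≥ 5))) ∧ ((¬(2*x ≥ 10 ↔ 2*x ≠ 6)) → 3*x ≥ 5) ∧ g = 3 implies it.
Every state satisfying the precondition satisfies the weakest precondition: the implication holds.
Answer: valid


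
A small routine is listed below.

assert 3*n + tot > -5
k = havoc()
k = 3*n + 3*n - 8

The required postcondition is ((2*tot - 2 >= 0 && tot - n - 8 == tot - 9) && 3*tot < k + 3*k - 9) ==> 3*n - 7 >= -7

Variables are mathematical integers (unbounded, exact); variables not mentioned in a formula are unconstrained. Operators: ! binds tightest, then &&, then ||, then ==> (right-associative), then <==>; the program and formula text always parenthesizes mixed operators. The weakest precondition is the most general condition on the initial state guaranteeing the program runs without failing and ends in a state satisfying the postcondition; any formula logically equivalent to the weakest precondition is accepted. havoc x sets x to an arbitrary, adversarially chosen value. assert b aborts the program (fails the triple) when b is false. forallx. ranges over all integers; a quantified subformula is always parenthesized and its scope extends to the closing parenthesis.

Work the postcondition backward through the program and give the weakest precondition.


Working backward. After the program, the postcondition ((2*tot - 2 >= 0 && tot - n - 8 == tot - 9) && 3*tot < k + 3*k - 9) ==> 3*n - 7 >= -7 must hold; in canonical form it is (2*tot >= 2 && n == 1 && 3*tot < 4*k - 9) ==> 3*n >= 0.
Before k := 3*n + 3*n - 8: (2*tot >= 2 && n == 1 && 3*tot < 24*n - 41) ==> 3*n >= 0
Before havoc k: (2*tot >= 2 && n == 1 && 3*tot < 24*n - 41) ==> 3*n >= 0
Before assert 3*n + tot > -5: 3*n + tot > -5 && ((2*tot >= 2 && n == 1 && 3*tot < 24*n - 41) ==> 3*n >= 0)
Answer: WP = 3*n + tot > -5 && ((2*tot >= 2 && n == 1 && 3*tot < 24*n - 41) ==> 3*n >= 0)


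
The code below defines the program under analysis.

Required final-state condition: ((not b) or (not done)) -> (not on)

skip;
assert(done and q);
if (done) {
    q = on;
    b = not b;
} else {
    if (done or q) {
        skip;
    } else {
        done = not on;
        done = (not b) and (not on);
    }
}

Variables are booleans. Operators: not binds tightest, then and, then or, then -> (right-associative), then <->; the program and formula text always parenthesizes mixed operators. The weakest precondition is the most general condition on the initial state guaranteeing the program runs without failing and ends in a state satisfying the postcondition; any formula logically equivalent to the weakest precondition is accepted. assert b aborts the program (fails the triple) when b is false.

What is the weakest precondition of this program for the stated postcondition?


Working backward. After the program, ((not b) or (not done)) -> (not on) must hold.
Then branch requires (b or (not done)) -> (not on); else branch requires ((done or q) -> (((not b) or (not done)) -> (not on))) and ((not (done or q)) -> (((not b) or (not ((not b) and (not on)))) -> (not on))).
Before the if: (done -> ((b or (not done)) -> (not on))) and ((not done) -> (((done or q) -> (((not b) or (not done)) -> (not on))) and ((not (done or q)) -> (((not b) or (not ((not b) and (not on)))) -> (not on)))))
Before assert done and q: done and q and (done -> ((b or (not done)) -> (not on))) and ((not done) -> (((done or q) -> (((not b) or (not done)) -> (not on))) and ((not (done or q)) -> (((not b) or (not ((not b) and (not on)))) -> (not on)))))
Before skip: done and q and (done -> ((b or (not done)) -> (not on))) and ((not done) -> (((done or q) -> (((not b) or (not done)) -> (not on))) and ((not (done or q)) -> (((not b) or (not ((not b) and (not on)))) -> (not on)))))
Answer: WP = done and q and (done -> ((b or (not done)) -> (not on))) and ((not done) -> (((done or q) -> (((not b) or (not done)) -> (not on))) and ((not (done or q)) -> (((not b) or (not ((not b) and (not on)))) -> (not on)))))
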